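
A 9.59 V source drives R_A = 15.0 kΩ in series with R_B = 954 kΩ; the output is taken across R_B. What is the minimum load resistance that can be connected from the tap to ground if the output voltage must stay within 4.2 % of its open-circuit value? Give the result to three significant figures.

Output resistance R_th = R_A‖R_B = (15.0 × 954)/969.0 = 14.77 kΩ.
The fractional drop is R_th/(R_th + R_L); requiring this ≤ 0.0420 gives R_L ≥ R_th(1/0.0420 − 1) = 14.77 × 22.81 = 337 kΩ.

R_L(min) ≈ 337 kΩ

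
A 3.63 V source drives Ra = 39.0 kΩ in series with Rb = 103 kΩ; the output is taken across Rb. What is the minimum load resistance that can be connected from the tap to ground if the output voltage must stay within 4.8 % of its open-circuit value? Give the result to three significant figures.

Output resistance R_th = Ra‖Rb = (39.0 × 103)/142.0 = 28.29 kΩ.
The fractional drop is R_th/(R_th + R_L); requiring this ≤ 0.0480 gives R_L ≥ R_th(1/0.0480 − 1) = 28.29 × 19.83 = 561 kΩ.

R_L(min) ≈ 561 kΩ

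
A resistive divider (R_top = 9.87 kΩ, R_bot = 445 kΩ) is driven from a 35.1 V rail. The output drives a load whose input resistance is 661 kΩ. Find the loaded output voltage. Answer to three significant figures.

V_out ≈ 33.8 V

The load sits in parallel with R_bot: R_bot‖R_L = (445 × 661) / (445 + 661) = 266.0 kΩ.
V_out = 35.1 × 266.0 / (9.87 + 266.0) = 35.1 × 266.0/275.8 = 33.8 V.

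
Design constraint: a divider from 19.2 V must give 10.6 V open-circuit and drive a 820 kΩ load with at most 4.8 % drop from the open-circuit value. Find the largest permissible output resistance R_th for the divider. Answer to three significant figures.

R_th ≤ 41.3 kΩ

Loading drop = R_th/(R_th + R_L) ≤ 0.0480, so R_th ≤ R_L · ε/(1−ε) = 820 kΩ × 0.0480/0.9520 = 41.3 kΩ.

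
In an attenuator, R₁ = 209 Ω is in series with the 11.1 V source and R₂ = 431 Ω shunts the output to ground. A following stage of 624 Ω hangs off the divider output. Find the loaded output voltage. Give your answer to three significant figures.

The load sits in parallel with R₂: R₂‖R_L = (431 × 624) / (431 + 624) = 254.9 Ω.
V_out = 11.1 × 254.9 / (209 + 254.9) = 11.1 × 254.9/463.9 = 6.10 V.

V_out ≈ 6.10 V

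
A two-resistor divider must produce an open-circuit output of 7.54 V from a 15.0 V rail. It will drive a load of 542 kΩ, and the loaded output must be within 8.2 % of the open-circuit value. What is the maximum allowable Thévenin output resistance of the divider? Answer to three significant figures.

R_th ≤ 48.4 kΩ

Loading drop = R_th/(R_th + R_L) ≤ 0.0820, so R_th ≤ R_L · ε/(1−ε) = 542 kΩ × 0.0820/0.9180 = 48.4 kΩ.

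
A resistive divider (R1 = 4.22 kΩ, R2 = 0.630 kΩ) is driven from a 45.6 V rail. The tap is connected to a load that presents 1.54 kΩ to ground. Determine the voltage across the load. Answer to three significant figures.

V_out ≈ 4.37 V

The load sits in parallel with R2: R2‖R_L = (630 × 1540) / (630 + 1540) = 447.1 Ω.
V_out = 45.6 × 447.1 / (4220 + 447.1) = 45.6 × 447.1/4667 = 4.37 V.
(Unloaded it would have been 5.92 V.)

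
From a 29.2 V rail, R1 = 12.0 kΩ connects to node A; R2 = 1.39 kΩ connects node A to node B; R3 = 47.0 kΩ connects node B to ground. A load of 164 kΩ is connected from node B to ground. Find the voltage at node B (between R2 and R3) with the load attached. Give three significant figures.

V ≈ 21.4 V

At node B, R3 is in parallel with the load: R3‖R_L = 36.53 kΩ.
Below node A the resistance is R2 + (R3‖R_L) = 37.92 kΩ, so V_A = 29.2 × 37.92/49.92 = 22.18 V.
Then V_B = V_A × (R3‖R_L)/(R2 + R3‖R_L) = 22.18 × 36.53/37.92 = 21.4 V.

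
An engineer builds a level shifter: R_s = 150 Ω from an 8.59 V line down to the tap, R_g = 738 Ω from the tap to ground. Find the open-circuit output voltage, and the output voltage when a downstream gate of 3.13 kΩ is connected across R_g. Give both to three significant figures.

Open-circuit: V = 8.59 × 738/(150 + 738) = 7.14 V.
With the load, R_g becomes R_g‖R_L = 597.2 Ω, so V = 8.59 × 597.2/747.2 = 6.87 V.

Unloaded: 7.14 V; loaded: 6.87 V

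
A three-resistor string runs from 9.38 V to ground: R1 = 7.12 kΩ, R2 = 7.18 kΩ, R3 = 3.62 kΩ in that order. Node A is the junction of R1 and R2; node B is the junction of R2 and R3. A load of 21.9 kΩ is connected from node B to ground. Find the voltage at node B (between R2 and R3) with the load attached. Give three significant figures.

V ≈ 1.67 V

At node B, R3 is in parallel with the load: R3‖R_L = 3.107 kΩ.
Below node A the resistance is R2 + (R3‖R_L) = 10.29 kΩ, so V_A = 9.38 × 10.29/17.41 = 5.543 V.
Then V_B = V_A × (R3‖R_L)/(R2 + R3‖R_L) = 5.543 × 3.107/10.29 = 1.67 V.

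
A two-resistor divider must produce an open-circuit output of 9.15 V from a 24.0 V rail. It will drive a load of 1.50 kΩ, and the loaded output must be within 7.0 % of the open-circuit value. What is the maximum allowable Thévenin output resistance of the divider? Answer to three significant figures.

R_th ≤ 113 Ω

Loading drop = R_th/(R_th + R_L) ≤ 0.0700, so R_th ≤ R_L · ε/(1−ε) = 1.50 kΩ × 0.0700/0.9300 = 113 Ω.
(Any R1, R2 with R2/(R1+R2) = 0.381 and R1‖R2 ≤ 113 Ω will meet the spec.)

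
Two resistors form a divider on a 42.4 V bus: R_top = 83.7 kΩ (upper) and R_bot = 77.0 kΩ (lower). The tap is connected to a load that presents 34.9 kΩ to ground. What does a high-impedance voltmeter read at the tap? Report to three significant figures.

V_out ≈ 9.45 V

The load sits in parallel with R_bot: R_bot‖R_L = (77.0 × 34.9) / (77.0 + 34.9) = 24.02 kΩ.
V_out = 42.4 × 24.02 / (83.7 + 24.02) = 42.4 × 24.02/107.7 = 9.45 V.
(Unloaded it would have been 20.3 V.)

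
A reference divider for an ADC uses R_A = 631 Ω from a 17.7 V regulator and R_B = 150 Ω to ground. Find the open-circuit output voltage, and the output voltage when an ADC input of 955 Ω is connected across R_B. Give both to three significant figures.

Unloaded: 3.40 V; loaded: 3.02 V

Open-circuit: V = 17.7 × 150/(631 + 150) = 3.40 V.
With the load, R_B becomes R_B‖R_L = 129.6 Ω, so V = 17.7 × 129.6/760.6 = 3.02 V.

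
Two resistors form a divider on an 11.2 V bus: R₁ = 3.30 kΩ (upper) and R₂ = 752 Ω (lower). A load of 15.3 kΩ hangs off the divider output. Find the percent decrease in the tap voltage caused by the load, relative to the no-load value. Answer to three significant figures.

The divider's output (Thévenin) resistance is R₁‖R₂ = 612.4 Ω.
Fractional drop under load = R_th/(R_th + R_L) = 612.4 / (612.4 + 15300) = 0.03849.
So the output falls by 3.85 %.

3.85 %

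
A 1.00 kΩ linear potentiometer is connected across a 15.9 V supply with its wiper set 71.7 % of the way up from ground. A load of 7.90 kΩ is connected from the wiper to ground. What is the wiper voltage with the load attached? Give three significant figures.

The wiper splits the pot into (1−α)R = 283.0 Ω above and αR = 717.0 Ω below.
Lower section ‖ load = 657.3 Ω.
V_wiper = 15.9 × 657.3/(283.0 + 657.3) = 11.1 V.

V ≈ 11.1 V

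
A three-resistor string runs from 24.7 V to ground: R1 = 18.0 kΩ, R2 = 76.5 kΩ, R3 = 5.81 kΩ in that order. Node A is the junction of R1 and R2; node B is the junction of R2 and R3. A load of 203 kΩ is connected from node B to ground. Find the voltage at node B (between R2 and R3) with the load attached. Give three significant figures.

V ≈ 1.39 V

At node B, R3 is in parallel with the load: R3‖R_L = 5.648 kΩ.
Below node A the resistance is R2 + (R3‖R_L) = 82.15 kΩ, so V_A = 24.7 × 82.15/100.1 = 20.26 V.
Then V_B = V_A × (R3‖R_L)/(R2 + R3‖R_L) = 20.26 × 5.648/82.15 = 1.39 V.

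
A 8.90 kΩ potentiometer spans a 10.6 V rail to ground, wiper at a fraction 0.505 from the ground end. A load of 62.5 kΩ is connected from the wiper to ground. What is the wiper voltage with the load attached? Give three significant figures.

The wiper splits the pot into (1−α)R = 4.405 kΩ above and αR = 4.495 kΩ below.
Lower section ‖ load = 4.193 kΩ.
V_wiper = 10.6 × 4.193/(4.405 + 4.193) = 5.17 V.

V ≈ 5.17 V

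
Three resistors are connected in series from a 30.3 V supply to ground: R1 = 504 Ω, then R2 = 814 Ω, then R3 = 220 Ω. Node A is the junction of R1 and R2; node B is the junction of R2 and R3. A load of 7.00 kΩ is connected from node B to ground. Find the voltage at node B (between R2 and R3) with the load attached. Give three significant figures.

At node B, R3 is in parallel with the load: R3‖R_L = 213.3 Ω.
Below node A the resistance is R2 + (R3‖R_L) = 1027 Ω, so V_A = 30.3 × 1027/1531 = 20.33 V.
Then V_B = V_A × (R3‖R_L)/(R2 + R3‖R_L) = 20.33 × 213.3/1027 = 4.22 V.

V ≈ 4.22 V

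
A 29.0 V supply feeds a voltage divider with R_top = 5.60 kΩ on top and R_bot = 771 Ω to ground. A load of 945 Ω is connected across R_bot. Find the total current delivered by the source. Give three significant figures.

R_bot‖R_L = 424.6 Ω, so the source sees R_top + R_bot‖R_L = 6025 Ω.
I = 29.0 V / 6025 Ω = 4.81 mA.

I ≈ 4.81 mA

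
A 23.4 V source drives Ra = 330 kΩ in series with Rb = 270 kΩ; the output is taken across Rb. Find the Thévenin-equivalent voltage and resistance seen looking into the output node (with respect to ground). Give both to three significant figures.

V_th = 10.5 V, R_th = 148 kΩ

V_th is the open-circuit tap voltage: 23.4 × 270/(330 + 270) = 10.5 V.
With the supply zeroed, Ra and Rb appear in parallel from the tap: R_th = Ra‖Rb = (330 × 270)/600.0 = 148 kΩ.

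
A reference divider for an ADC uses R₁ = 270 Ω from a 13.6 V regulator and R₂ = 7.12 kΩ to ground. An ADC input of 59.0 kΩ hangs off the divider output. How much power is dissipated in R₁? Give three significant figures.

Total resistance from the source is R₁ + (R₂‖R_L) = 6623 Ω, so I = 13.6/6623 Ω = 2.053 mA.
P = I²·R₁ = (2.053 mA)² × 270 Ω = 1.14 mW.

P ≈ 1.14 mW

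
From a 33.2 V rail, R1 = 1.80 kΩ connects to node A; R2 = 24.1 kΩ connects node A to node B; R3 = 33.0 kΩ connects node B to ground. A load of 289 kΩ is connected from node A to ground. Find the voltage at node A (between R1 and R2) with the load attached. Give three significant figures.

Below node A the series string R2+R3 = 57.10 kΩ sits in parallel with the 289 kΩ load: 47.68 kΩ.
V_A = 33.2 × 47.68/(1.80 + 47.68) = 32.0 V.

V ≈ 32.0 V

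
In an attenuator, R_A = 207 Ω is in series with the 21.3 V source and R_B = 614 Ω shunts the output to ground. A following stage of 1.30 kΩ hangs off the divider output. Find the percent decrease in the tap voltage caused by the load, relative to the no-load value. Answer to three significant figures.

10.6 %

Unloaded V = 21.3 × 614/821.0 = 15.930 V.
Loaded: R_B‖R_L = 417.0 Ω, giving V = 21.3 × 417.0/624.0 = 14.235 V.
Drop = (15.930 − 14.235) / 15.930 = 10.6 %.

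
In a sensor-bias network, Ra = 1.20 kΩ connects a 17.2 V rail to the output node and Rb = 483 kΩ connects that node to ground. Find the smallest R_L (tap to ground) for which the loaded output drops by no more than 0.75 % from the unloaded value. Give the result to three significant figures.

R_L(min) ≈ 158 kΩ

Output resistance R_th = Ra‖Rb = (1.20 × 483)/484.2 = 1.197 kΩ.
The fractional drop is R_th/(R_th + R_L); requiring this ≤ 0.00750 gives R_L ≥ R_th(1/0.00750 − 1) = 1.197 × 132.3 = 158 kΩ.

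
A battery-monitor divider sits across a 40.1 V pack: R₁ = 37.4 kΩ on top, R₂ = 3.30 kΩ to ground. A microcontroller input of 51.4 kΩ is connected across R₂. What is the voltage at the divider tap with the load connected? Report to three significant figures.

V_out ≈ 3.07 V

The load sits in parallel with R₂: R₂‖R_L = (3.30 × 51.4) / (3.30 + 51.4) = 3.101 kΩ.
V_out = 40.1 × 3.101 / (37.4 + 3.101) = 40.1 × 3.101/40.50 = 3.07 V.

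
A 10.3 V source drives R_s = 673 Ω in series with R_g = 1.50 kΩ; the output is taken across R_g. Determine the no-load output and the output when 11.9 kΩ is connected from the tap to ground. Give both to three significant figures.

Unloaded: 7.11 V; loaded: 6.84 V

Open-circuit: V = 10.3 × 1500/(673 + 1500) = 7.11 V.
With the load, R_g becomes R_g‖R_L = 1332 Ω, so V = 10.3 × 1332/2005 = 6.84 V.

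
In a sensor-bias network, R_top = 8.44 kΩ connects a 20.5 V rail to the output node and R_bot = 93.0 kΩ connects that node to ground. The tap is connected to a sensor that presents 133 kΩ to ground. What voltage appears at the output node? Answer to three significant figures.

The load sits in parallel with R_bot: R_bot‖R_L = (93.0 × 133) / (93.0 + 133) = 54.73 kΩ.
V_out = 20.5 × 54.73 / (8.44 + 54.73) = 20.5 × 54.73/63.17 = 17.8 V.

V_out ≈ 17.8 V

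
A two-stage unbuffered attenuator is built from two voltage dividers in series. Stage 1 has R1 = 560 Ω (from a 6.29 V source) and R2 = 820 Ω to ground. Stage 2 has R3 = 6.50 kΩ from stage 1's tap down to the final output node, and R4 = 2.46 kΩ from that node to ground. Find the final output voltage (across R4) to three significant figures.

Stage 2 presents R3+R4 = 8960 Ω as a load on stage 1's tap.
Stage 1's lower leg becomes R2‖(R3+R4) = 751.2 Ω, so V_mid = 6.29 × 751.2/1311 = 3.604 V.
Stage 2 is itself unloaded: V_out = V_mid × R4/(R3+R4) = 3.604 × 2460/8960 = 0.989 V.

V_out ≈ 0.989 V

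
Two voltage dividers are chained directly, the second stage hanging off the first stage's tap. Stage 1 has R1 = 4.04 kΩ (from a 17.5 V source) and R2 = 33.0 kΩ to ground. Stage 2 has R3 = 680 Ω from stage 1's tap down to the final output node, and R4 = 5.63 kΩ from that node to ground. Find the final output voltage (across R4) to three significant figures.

V_out ≈ 8.86 V

Stage 2 presents R3+R4 = 6310 Ω as a load on stage 1's tap.
Stage 1's lower leg becomes R2‖(R3+R4) = 5297 Ω, so V_mid = 17.5 × 5297/9337 = 9.928 V.
Stage 2 is itself unloaded: V_out = V_mid × R4/(R3+R4) = 9.928 × 5630/6310 = 8.86 V.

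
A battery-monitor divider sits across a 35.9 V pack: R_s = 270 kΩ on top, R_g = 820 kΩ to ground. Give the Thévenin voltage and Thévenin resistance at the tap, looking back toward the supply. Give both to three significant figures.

V_th = 27.0 V, R_th = 203 kΩ

V_th is the open-circuit tap voltage: 35.9 × 820/(270 + 820) = 27.0 V.
With the supply zeroed, R_s and R_g appear in parallel from the tap: R_th = R_s‖R_g = (270 × 820)/1090 = 203 kΩ.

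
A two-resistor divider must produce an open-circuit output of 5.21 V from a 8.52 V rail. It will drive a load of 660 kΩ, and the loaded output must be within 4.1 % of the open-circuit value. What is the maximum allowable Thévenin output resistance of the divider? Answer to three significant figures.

Loading drop = R_th/(R_th + R_L) ≤ 0.0410, so R_th ≤ R_L · ε/(1−ε) = 660 kΩ × 0.0410/0.9590 = 28.2 kΩ.

R_th ≤ 28.2 kΩ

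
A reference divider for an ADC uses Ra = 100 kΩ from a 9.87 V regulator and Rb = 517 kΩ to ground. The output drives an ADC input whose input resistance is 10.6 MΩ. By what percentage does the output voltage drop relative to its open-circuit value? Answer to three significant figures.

The divider's output (Thévenin) resistance is Ra‖Rb = 83.79 kΩ.
Fractional drop under load = R_th/(R_th + R_L) = 83.79 / (83.79 + 10600) = 0.007843.
So the output falls by 0.784 %.

0.784 %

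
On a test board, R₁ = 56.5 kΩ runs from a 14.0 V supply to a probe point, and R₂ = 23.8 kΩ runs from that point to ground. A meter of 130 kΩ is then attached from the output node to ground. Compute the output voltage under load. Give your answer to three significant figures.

V_out ≈ 3.68 V

The load sits in parallel with R₂: R₂‖R_L = (23.8 × 130) / (23.8 + 130) = 20.12 kΩ.
V_out = 14.0 × 20.12 / (56.5 + 20.12) = 14.0 × 20.12/76.62 = 3.68 V.
(Unloaded it would have been 4.15 V.)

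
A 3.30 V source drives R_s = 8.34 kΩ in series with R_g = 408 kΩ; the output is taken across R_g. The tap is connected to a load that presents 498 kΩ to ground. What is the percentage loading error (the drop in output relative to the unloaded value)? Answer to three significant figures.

1.61 %

The divider's output (Thévenin) resistance is R_s‖R_g = 8.173 kΩ.
Fractional drop under load = R_th/(R_th + R_L) = 8.173 / (8.173 + 498) = 0.01615.
So the output falls by 1.61 %.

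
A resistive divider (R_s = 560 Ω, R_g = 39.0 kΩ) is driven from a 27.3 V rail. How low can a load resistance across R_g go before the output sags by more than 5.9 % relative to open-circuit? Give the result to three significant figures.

Output resistance R_th = R_s‖R_g = (560 × 39000)/39560 = 552.1 Ω.
The fractional drop is R_th/(R_th + R_L); requiring this ≤ 0.0590 gives R_L ≥ R_th(1/0.0590 − 1) = 552.1 × 15.95 = 8.81 kΩ.

R_L(min) ≈ 8.81 kΩ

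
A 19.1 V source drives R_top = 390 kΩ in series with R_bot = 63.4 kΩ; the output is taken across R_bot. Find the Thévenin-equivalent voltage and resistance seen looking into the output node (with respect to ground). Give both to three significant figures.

V_th = 2.67 V, R_th = 54.5 kΩ

V_th is the open-circuit tap voltage: 19.1 × 63.4/(390 + 63.4) = 2.67 V.
With the supply zeroed, R_top and R_bot appear in parallel from the tap: R_th = R_top‖R_bot = (390 × 63.4)/453.4 = 54.5 kΩ.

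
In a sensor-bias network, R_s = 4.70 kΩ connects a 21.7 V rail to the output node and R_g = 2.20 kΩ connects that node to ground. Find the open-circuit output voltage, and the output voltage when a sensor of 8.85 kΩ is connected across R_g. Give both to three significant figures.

Unloaded: 6.92 V; loaded: 5.92 V

Open-circuit: V = 21.7 × 2.20/(4.70 + 2.20) = 6.92 V.
With the load, R_g becomes R_g‖R_L = 1.762 kΩ, so V = 21.7 × 1.762/6.462 = 5.92 V.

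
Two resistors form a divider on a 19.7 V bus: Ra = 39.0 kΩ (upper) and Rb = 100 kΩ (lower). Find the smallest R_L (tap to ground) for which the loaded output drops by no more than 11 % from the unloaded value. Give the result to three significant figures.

R_L(min) ≈ 227 kΩ

Output resistance R_th = Ra‖Rb = (39.0 × 100)/139.0 = 28.06 kΩ.
The fractional drop is R_th/(R_th + R_L); requiring this ≤ 0.110 gives R_L ≥ R_th(1/0.110 − 1) = 28.06 × 8.091 = 227 kΩ.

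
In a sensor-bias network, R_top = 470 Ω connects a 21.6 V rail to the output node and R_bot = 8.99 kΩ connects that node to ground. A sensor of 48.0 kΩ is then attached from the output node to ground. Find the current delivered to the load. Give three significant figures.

I_L ≈ 0.424 mA

R_bot‖R_L = 7572 Ω; V_out = 21.6 × 7572/8042 = 20.34 V.
I_L = V_out / R_L = 20.34 / 48.0 kΩ = 0.424 mA.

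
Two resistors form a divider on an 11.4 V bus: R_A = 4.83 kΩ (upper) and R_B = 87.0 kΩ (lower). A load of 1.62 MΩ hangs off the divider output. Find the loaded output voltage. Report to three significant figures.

The load sits in parallel with R_B: R_B‖R_L = (87.0 × 1620) / (87.0 + 1620) = 82.57 kΩ.
V_out = 11.4 × 82.57 / (4.83 + 82.57) = 11.4 × 82.57/87.40 = 10.8 V.
(Unloaded it would have been 10.8 V.)

V_out ≈ 10.8 V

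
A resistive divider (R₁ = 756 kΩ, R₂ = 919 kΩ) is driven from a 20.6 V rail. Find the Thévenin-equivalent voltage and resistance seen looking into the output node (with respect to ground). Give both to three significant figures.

V_th = 11.3 V, R_th = 415 kΩ

V_th is the open-circuit tap voltage: 20.6 × 919/(756 + 919) = 11.3 V.
With the supply zeroed, R₁ and R₂ appear in parallel from the tap: R_th = R₁‖R₂ = (756 × 919)/1675 = 415 kΩ.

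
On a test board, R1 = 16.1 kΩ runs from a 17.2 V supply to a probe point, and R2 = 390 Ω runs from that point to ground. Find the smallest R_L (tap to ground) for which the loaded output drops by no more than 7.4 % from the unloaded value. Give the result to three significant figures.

Output resistance R_th = R1‖R2 = (16100 × 390)/16490 = 380.8 Ω.
The fractional drop is R_th/(R_th + R_L); requiring this ≤ 0.0740 gives R_L ≥ R_th(1/0.0740 − 1) = 380.8 × 12.51 = 4.76 kΩ.

R_L(min) ≈ 4.76 kΩ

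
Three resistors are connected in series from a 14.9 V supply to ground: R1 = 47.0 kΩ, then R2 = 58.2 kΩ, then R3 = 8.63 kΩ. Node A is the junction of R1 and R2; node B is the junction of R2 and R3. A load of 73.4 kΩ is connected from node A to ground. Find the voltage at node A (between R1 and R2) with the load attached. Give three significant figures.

Below node A the series string R2+R3 = 66.83 kΩ sits in parallel with the 73.4 kΩ load: 34.98 kΩ.
V_A = 14.9 × 34.98/(47.0 + 34.98) = 6.36 V.

V ≈ 6.36 V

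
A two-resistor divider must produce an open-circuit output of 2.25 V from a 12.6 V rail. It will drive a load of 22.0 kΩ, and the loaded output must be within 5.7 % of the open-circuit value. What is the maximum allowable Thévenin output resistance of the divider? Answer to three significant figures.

Loading drop = R_th/(R_th + R_L) ≤ 0.0570, so R_th ≤ R_L · ε/(1−ε) = 22.0 kΩ × 0.0570/0.9430 = 1.33 kΩ.
(Any R1, R2 with R2/(R1+R2) = 0.179 and R1‖R2 ≤ 1.33 kΩ will meet the spec.)

R_th ≤ 1.33 kΩ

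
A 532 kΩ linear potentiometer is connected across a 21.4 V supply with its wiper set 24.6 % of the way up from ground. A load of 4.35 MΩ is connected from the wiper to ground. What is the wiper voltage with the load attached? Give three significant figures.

V ≈ 5.15 V

The wiper splits the pot into (1−α)R = 401.1 kΩ above and αR = 130.9 kΩ below.
Lower section ‖ load = 127.0 kΩ.
V_wiper = 21.4 × 127.0/(401.1 + 127.0) = 5.15 V.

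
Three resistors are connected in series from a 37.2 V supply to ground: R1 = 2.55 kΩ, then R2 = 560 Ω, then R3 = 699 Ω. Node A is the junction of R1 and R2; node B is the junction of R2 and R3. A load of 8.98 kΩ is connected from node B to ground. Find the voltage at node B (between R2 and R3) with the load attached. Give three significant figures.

V ≈ 6.42 V

At node B, R3 is in parallel with the load: R3‖R_L = 648.5 Ω.
Below node A the resistance is R2 + (R3‖R_L) = 1209 Ω, so V_A = 37.2 × 1209/3759 = 11.96 V.
Then V_B = V_A × (R3‖R_L)/(R2 + R3‖R_L) = 11.96 × 648.5/1209 = 6.42 V.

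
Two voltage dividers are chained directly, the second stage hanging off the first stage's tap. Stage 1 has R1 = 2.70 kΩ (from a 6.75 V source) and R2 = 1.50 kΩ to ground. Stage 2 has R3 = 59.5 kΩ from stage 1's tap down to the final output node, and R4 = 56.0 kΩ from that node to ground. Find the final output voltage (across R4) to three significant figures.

V_out ≈ 1.16 V

Stage 2 presents R3+R4 = 115.5 kΩ as a load on stage 1's tap.
Stage 1's lower leg becomes R2‖(R3+R4) = 1.481 kΩ, so V_mid = 6.75 × 1.481/4.181 = 2.391 V.
Stage 2 is itself unloaded: V_out = V_mid × R4/(R3+R4) = 2.391 × 56.0/115.5 = 1.16 V.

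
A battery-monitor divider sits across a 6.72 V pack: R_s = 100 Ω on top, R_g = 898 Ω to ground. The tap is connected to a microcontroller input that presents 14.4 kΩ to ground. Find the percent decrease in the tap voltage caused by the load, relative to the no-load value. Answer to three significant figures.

The divider's output (Thévenin) resistance is R_s‖R_g = 89.98 Ω.
Fractional drop under load = R_th/(R_th + R_L) = 89.98 / (89.98 + 14400) = 0.006210.
So the output falls by 0.621 %.

0.621 %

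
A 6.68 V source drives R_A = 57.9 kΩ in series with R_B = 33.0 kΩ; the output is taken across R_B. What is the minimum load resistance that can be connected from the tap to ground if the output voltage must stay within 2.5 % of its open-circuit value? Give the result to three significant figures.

R_L(min) ≈ 820 kΩ

Output resistance R_th = R_A‖R_B = (57.9 × 33.0)/90.90 = 21.02 kΩ.
The fractional drop is R_th/(R_th + R_L); requiring this ≤ 0.0250 gives R_L ≥ R_th(1/0.0250 − 1) = 21.02 × 39.00 = 820 kΩ.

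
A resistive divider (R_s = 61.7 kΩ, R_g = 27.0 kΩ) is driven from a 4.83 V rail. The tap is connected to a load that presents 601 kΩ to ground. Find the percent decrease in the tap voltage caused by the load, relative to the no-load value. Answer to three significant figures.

3.03 %

The divider's output (Thévenin) resistance is R_s‖R_g = 18.78 kΩ.
Fractional drop under load = R_th/(R_th + R_L) = 18.78 / (18.78 + 601) = 0.03030.
So the output falls by 3.03 %.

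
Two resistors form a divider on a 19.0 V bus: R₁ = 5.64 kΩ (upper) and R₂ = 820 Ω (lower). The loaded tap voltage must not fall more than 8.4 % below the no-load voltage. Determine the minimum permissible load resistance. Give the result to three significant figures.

R_L(min) ≈ 7.81 kΩ

Output resistance R_th = R₁‖R₂ = (5640 × 820)/6460 = 715.9 Ω.
The fractional drop is R_th/(R_th + R_L); requiring this ≤ 0.0840 gives R_L ≥ R_th(1/0.0840 − 1) = 715.9 × 10.90 = 7.81 kΩ.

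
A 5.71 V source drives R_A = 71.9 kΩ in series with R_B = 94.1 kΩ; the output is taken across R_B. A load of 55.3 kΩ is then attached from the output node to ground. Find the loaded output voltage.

V_out ≈ 1.86 V

The load sits in parallel with R_B: R_B‖R_L = (94.1 × 55.3) / (94.1 + 55.3) = 34.83 kΩ.
V_out = 5.71 × 34.83 / (71.9 + 34.83) = 5.71 × 34.83/106.7 = 1.86 V.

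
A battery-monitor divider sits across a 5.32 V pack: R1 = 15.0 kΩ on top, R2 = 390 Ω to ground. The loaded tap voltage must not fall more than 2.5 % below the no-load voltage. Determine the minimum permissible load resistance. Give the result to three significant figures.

Output resistance R_th = R1‖R2 = (15000 × 390)/15390 = 380.1 Ω.
The fractional drop is R_th/(R_th + R_L); requiring this ≤ 0.0250 gives R_L ≥ R_th(1/0.0250 − 1) = 380.1 × 39.00 = 14.8 kΩ.

R_L(min) ≈ 14.8 kΩ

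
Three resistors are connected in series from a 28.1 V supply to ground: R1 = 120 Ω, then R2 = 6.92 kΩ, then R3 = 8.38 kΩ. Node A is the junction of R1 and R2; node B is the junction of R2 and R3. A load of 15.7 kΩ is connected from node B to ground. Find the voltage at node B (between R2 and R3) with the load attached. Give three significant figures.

At node B, R3 is in parallel with the load: R3‖R_L = 5464 Ω.
Below node A the resistance is R2 + (R3‖R_L) = 12380 Ω, so V_A = 28.1 × 12380/12500 = 27.83 V.
Then V_B = V_A × (R3‖R_L)/(R2 + R3‖R_L) = 27.83 × 5464/12380 = 12.3 V.

V ≈ 12.3 V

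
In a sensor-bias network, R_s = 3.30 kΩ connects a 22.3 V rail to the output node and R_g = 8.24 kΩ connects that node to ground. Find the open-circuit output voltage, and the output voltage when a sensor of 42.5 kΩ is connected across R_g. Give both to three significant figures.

Unloaded: 15.9 V; loaded: 15.1 V

Open-circuit: V = 22.3 × 8.24/(3.30 + 8.24) = 15.9 V.
With the load, R_g becomes R_g‖R_L = 6.902 kΩ, so V = 22.3 × 6.902/10.20 = 15.1 V.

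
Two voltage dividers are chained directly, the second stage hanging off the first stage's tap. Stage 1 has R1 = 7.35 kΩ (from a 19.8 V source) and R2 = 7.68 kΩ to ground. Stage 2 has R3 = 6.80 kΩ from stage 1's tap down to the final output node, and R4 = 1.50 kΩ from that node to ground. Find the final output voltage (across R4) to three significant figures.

V_out ≈ 1.26 V

Stage 2 presents R3+R4 = 8.300 kΩ as a load on stage 1's tap.
Stage 1's lower leg becomes R2‖(R3+R4) = 3.989 kΩ, so V_mid = 19.8 × 3.989/11.34 = 6.966 V.
Stage 2 is itself unloaded: V_out = V_mid × R4/(R3+R4) = 6.966 × 1.50/8.300 = 1.26 V.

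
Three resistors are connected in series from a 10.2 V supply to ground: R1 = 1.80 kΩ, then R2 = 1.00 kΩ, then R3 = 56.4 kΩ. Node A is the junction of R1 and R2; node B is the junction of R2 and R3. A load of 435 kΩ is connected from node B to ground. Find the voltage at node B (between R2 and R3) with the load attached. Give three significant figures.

V ≈ 9.66 V

At node B, R3 is in parallel with the load: R3‖R_L = 49.93 kΩ.
Below node A the resistance is R2 + (R3‖R_L) = 50.93 kΩ, so V_A = 10.2 × 50.93/52.73 = 9.852 V.
Then V_B = V_A × (R3‖R_L)/(R2 + R3‖R_L) = 9.852 × 49.93/50.93 = 9.66 V.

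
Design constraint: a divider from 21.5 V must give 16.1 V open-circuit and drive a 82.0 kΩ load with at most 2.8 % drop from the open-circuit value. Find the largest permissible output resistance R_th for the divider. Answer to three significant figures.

Loading drop = R_th/(R_th + R_L) ≤ 0.0280, so R_th ≤ R_L · ε/(1−ε) = 82.0 kΩ × 0.0280/0.9720 = 2.36 kΩ.
(Any R1, R2 with R2/(R1+R2) = 0.749 and R1‖R2 ≤ 2.36 kΩ will meet the spec.)

R_th ≤ 2.36 kΩ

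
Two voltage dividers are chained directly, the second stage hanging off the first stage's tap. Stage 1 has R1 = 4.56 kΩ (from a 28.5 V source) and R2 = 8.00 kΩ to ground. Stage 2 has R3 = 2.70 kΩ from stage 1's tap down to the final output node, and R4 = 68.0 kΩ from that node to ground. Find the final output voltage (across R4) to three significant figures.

Stage 2 presents R3+R4 = 70.70 kΩ as a load on stage 1's tap.
Stage 1's lower leg becomes R2‖(R3+R4) = 7.187 kΩ, so V_mid = 28.5 × 7.187/11.75 = 17.44 V.
Stage 2 is itself unloaded: V_out = V_mid × R4/(R3+R4) = 17.44 × 68.0/70.70 = 16.8 V.

V_out ≈ 16.8 V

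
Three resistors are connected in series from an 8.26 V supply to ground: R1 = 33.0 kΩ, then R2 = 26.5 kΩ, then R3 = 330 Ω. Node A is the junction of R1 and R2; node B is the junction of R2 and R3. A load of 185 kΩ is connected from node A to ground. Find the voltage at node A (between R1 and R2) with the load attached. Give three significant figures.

V ≈ 3.43 V

Below node A the series string R2+R3 = 26830 Ω sits in parallel with the 185000 Ω load: 23430 Ω.
V_A = 8.26 × 23430/(33000 + 23430) = 3.43 V.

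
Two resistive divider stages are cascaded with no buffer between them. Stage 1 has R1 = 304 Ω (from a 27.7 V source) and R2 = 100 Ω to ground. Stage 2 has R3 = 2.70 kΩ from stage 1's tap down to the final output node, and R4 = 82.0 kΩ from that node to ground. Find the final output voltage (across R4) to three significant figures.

Stage 2 presents R3+R4 = 84700 Ω as a load on stage 1's tap.
Stage 1's lower leg becomes R2‖(R3+R4) = 99.88 Ω, so V_mid = 27.7 × 99.88/403.9 = 6.850 V.
Stage 2 is itself unloaded: V_out = V_mid × R4/(R3+R4) = 6.850 × 82000/84700 = 6.63 V.

V_out ≈ 6.63 V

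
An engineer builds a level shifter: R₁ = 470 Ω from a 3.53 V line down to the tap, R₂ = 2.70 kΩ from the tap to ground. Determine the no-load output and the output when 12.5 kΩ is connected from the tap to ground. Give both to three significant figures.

Unloaded: 3.01 V; loaded: 2.91 V

Open-circuit: V = 3.53 × 2700/(470 + 2700) = 3.01 V.
With the load, R₂ becomes R₂‖R_L = 2220 Ω, so V = 3.53 × 2220/2690 = 2.91 V.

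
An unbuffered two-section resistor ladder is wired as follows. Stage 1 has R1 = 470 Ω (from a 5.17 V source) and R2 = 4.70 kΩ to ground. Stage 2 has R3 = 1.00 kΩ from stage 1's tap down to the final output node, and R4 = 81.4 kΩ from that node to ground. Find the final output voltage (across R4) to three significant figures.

Stage 2 presents R3+R4 = 82400 Ω as a load on stage 1's tap.
Stage 1's lower leg becomes R2‖(R3+R4) = 4446 Ω, so V_mid = 5.17 × 4446/4916 = 4.676 V.
Stage 2 is itself unloaded: V_out = V_mid × R4/(R3+R4) = 4.676 × 81400/82400 = 4.62 V.

V_out ≈ 4.62 V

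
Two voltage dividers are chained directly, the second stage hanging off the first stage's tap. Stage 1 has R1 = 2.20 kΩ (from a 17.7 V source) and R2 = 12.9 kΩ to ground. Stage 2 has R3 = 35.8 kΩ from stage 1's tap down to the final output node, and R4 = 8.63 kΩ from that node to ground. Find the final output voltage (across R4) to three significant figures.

Stage 2 presents R3+R4 = 44.43 kΩ as a load on stage 1's tap.
Stage 1's lower leg becomes R2‖(R3+R4) = 9.997 kΩ, so V_mid = 17.7 × 9.997/12.20 = 14.51 V.
Stage 2 is itself unloaded: V_out = V_mid × R4/(R3+R4) = 14.51 × 8.63/44.43 = 2.82 V.

V_out ≈ 2.82 V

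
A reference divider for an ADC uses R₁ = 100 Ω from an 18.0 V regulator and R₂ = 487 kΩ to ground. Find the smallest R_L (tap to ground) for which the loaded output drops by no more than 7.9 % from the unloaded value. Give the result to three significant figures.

R_L(min) ≈ 1.17 kΩ

Output resistance R_th = R₁‖R₂ = (100 × 487000)/487100 = 99.98 Ω.
The fractional drop is R_th/(R_th + R_L); requiring this ≤ 0.0790 gives R_L ≥ R_th(1/0.0790 − 1) = 99.98 × 11.66 = 1.17 kΩ.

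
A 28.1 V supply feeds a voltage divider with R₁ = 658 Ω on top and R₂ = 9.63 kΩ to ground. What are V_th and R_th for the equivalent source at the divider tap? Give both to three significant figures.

V_th is the open-circuit tap voltage: 28.1 × 9630/(658 + 9630) = 26.3 V.
With the supply zeroed, R₁ and R₂ appear in parallel from the tap: R_th = R₁‖R₂ = (658 × 9630)/10290 = 616 Ω.

V_th = 26.3 V, R_th = 616 Ω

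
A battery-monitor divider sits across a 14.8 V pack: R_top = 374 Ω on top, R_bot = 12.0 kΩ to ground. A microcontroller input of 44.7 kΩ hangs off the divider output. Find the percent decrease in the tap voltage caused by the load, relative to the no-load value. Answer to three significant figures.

0.805 %

The divider's output (Thévenin) resistance is R_top‖R_bot = 362.7 Ω.
Fractional drop under load = R_th/(R_th + R_L) = 362.7 / (362.7 + 44700) = 0.008049.
So the output falls by 0.805 %.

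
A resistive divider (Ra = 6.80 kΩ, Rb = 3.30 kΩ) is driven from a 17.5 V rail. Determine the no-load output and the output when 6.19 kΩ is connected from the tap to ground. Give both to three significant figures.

Open-circuit: V = 17.5 × 3.30/(6.80 + 3.30) = 5.72 V.
With the load, Rb becomes Rb‖R_L = 2.152 kΩ, so V = 17.5 × 2.152/8.952 = 4.21 V.

Unloaded: 5.72 V; loaded: 4.21 V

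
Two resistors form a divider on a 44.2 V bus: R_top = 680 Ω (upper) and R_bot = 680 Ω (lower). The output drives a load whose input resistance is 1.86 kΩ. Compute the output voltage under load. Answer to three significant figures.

V_out ≈ 18.7 V

The load sits in parallel with R_bot: R_bot‖R_L = (680 × 1860) / (680 + 1860) = 498.0 Ω.
V_out = 44.2 × 498.0 / (680 + 498.0) = 44.2 × 498.0/1178 = 18.7 V.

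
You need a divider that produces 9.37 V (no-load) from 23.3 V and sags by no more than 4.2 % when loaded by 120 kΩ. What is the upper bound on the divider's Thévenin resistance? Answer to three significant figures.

R_th ≤ 5.26 kΩ

Loading drop = R_th/(R_th + R_L) ≤ 0.0420, so R_th ≤ R_L · ε/(1−ε) = 120 kΩ × 0.0420/0.9580 = 5.26 kΩ.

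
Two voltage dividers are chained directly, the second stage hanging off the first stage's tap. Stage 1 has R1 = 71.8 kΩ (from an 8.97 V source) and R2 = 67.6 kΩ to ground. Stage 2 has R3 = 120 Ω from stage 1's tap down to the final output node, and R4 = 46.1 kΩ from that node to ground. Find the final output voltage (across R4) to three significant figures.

V_out ≈ 2.47 V

Stage 2 presents R3+R4 = 46220 Ω as a load on stage 1's tap.
Stage 1's lower leg becomes R2‖(R3+R4) = 27450 Ω, so V_mid = 8.97 × 27450/99250 = 2.481 V.
Stage 2 is itself unloaded: V_out = V_mid × R4/(R3+R4) = 2.481 × 46100/46220 = 2.47 V.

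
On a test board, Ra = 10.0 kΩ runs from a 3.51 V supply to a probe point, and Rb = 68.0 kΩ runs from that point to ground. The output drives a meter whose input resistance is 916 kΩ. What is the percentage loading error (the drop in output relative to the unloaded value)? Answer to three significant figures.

The divider's output (Thévenin) resistance is Ra‖Rb = 8.718 kΩ.
Fractional drop under load = R_th/(R_th + R_L) = 8.718 / (8.718 + 916) = 0.009428.
So the output falls by 0.943 %.

0.943 %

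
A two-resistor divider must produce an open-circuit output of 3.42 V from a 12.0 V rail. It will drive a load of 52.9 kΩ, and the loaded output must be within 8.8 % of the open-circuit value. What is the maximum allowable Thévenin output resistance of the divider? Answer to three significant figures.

Loading drop = R_th/(R_th + R_L) ≤ 0.0880, so R_th ≤ R_L · ε/(1−ε) = 52.9 kΩ × 0.0880/0.9120 = 5.10 kΩ.

R_th ≤ 5.10 kΩ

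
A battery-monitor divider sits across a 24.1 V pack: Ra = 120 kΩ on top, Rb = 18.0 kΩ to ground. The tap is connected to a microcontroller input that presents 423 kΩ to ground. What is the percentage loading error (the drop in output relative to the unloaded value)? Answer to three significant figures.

The divider's output (Thévenin) resistance is Ra‖Rb = 15.65 kΩ.
Fractional drop under load = R_th/(R_th + R_L) = 15.65 / (15.65 + 423) = 0.03568.
So the output falls by 3.57 %.

3.57 %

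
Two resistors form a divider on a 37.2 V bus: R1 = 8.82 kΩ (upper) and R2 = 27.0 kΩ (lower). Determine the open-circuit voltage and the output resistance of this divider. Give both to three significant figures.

V_th = 28.0 V, R_th = 6.65 kΩ

V_th is the open-circuit tap voltage: 37.2 × 27.0/(8.82 + 27.0) = 28.0 V.
With the supply zeroed, R1 and R2 appear in parallel from the tap: R_th = R1‖R2 = (8.82 × 27.0)/35.82 = 6.65 kΩ.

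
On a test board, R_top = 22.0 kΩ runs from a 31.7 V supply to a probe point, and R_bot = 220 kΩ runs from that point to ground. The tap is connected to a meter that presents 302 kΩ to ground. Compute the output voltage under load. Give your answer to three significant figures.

V_out ≈ 27.0 V

The load sits in parallel with R_bot: R_bot‖R_L = (220 × 302) / (220 + 302) = 127.3 kΩ.
V_out = 31.7 × 127.3 / (22.0 + 127.3) = 31.7 × 127.3/149.3 = 27.0 V.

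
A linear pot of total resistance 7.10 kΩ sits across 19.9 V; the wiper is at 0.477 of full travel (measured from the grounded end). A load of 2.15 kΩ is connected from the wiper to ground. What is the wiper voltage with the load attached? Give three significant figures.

V ≈ 5.20 V

The wiper splits the pot into (1−α)R = 3.713 kΩ above and αR = 3.387 kΩ below.
Lower section ‖ load = 1.315 kΩ.
V_wiper = 19.9 × 1.315/(3.713 + 1.315) = 5.20 V.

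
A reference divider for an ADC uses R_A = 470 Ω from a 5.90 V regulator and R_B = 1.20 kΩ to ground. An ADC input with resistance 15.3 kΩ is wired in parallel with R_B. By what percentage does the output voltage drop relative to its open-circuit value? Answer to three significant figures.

2.16 %

The divider's output (Thévenin) resistance is R_A‖R_B = 337.7 Ω.
Fractional drop under load = R_th/(R_th + R_L) = 337.7 / (337.7 + 15300) = 0.02160.
So the output falls by 2.16 %.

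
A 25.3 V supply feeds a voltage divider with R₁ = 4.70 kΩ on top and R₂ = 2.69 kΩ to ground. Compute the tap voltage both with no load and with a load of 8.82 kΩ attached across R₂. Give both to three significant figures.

Unloaded: 9.21 V; loaded: 7.71 V

Open-circuit: V = 25.3 × 2.69/(4.70 + 2.69) = 9.21 V.
With the load, R₂ becomes R₂‖R_L = 2.061 kΩ, so V = 25.3 × 2.061/6.761 = 7.71 V.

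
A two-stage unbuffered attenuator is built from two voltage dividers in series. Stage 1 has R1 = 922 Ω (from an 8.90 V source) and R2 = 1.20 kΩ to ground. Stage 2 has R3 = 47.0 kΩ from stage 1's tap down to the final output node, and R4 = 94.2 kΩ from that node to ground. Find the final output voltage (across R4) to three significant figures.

Stage 2 presents R3+R4 = 141200 Ω as a load on stage 1's tap.
Stage 1's lower leg becomes R2‖(R3+R4) = 1190 Ω, so V_mid = 8.90 × 1190/2112 = 5.014 V.
Stage 2 is itself unloaded: V_out = V_mid × R4/(R3+R4) = 5.014 × 94200/141200 = 3.35 V.

V_out ≈ 3.35 V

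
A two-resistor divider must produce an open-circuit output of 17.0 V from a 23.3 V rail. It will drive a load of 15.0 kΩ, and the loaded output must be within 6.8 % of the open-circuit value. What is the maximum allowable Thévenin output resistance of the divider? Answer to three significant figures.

R_th ≤ 1.09 kΩ

Loading drop = R_th/(R_th + R_L) ≤ 0.0680, so R_th ≤ R_L · ε/(1−ε) = 15.0 kΩ × 0.0680/0.9320 = 1.09 kΩ.
(Any R1, R2 with R2/(R1+R2) = 0.730 and R1‖R2 ≤ 1.09 kΩ will meet the spec.)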